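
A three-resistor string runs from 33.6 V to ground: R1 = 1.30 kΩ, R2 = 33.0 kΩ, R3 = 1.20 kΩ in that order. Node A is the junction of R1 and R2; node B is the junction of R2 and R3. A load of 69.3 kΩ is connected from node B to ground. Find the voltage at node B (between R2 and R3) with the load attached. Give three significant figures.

V ≈ 1.12 V

At node B, R3 is in parallel with the load: R3‖R_L = 1.180 kΩ.
Below node A the resistance is R2 + (R3‖R_L) = 34.18 kΩ, so V_A = 33.6 × 34.18/35.48 = 32.37 V.
Then V_B = V_A × (R3‖R_L)/(R2 + R3‖R_L) = 32.37 × 1.180/34.18 = 1.12 V.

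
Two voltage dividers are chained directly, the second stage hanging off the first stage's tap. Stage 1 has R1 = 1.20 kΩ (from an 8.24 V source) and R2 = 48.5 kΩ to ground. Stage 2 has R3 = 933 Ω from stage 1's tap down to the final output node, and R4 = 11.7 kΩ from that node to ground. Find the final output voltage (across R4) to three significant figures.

V_out ≈ 6.82 V

Stage 2 presents R3+R4 = 12630 Ω as a load on stage 1's tap.
Stage 1's lower leg becomes R2‖(R3+R4) = 10020 Ω, so V_mid = 8.24 × 10020/11220 = 7.359 V.
Stage 2 is itself unloaded: V_out = V_mid × R4/(R3+R4) = 7.359 × 11700/12630 = 6.82 V.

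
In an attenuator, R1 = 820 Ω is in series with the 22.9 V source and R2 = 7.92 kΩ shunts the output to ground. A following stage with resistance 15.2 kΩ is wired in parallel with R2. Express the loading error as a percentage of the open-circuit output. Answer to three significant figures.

The divider's output (Thévenin) resistance is R1‖R2 = 743.1 Ω.
Fractional drop under load = R_th/(R_th + R_L) = 743.1 / (743.1 + 15200) = 0.04661.
So the output falls by 4.66 %.

4.66 %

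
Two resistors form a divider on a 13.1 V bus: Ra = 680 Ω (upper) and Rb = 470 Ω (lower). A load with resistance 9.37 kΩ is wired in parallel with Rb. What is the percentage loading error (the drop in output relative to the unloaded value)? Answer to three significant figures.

2.88 %

The divider's output (Thévenin) resistance is Ra‖Rb = 277.9 Ω.
Fractional drop under load = R_th/(R_th + R_L) = 277.9 / (277.9 + 9370) = 0.02881.
So the output falls by 2.88 %.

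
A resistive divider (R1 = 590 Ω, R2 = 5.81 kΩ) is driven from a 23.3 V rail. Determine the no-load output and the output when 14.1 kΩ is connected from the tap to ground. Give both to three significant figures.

Unloaded: 21.2 V; loaded: 20.4 V

Open-circuit: V = 23.3 × 5810/(590 + 5810) = 21.2 V.
With the load, R2 becomes R2‖R_L = 4115 Ω, so V = 23.3 × 4115/4705 = 20.4 V.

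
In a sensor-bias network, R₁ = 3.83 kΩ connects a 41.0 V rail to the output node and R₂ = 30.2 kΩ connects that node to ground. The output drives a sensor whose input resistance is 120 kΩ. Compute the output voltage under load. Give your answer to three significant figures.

The load sits in parallel with R₂: R₂‖R_L = (30.2 × 120) / (30.2 + 120) = 24.13 kΩ.
V_out = 41.0 × 24.13 / (3.83 + 24.13) = 41.0 × 24.13/27.96 = 35.4 V.

V_out ≈ 35.4 V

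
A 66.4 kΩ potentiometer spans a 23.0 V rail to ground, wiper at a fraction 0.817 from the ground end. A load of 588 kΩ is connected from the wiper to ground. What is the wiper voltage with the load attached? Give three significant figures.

V ≈ 18.5 V

The wiper splits the pot into (1−α)R = 12.15 kΩ above and αR = 54.25 kΩ below.
Lower section ‖ load = 49.67 kΩ.
V_wiper = 23.0 × 49.67/(12.15 + 49.67) = 18.5 V.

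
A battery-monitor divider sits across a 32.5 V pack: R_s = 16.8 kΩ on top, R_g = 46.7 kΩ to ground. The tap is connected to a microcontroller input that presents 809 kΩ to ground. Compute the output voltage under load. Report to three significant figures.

The load sits in parallel with R_g: R_g‖R_L = (46.7 × 809) / (46.7 + 809) = 44.15 kΩ.
V_out = 32.5 × 44.15 / (16.8 + 44.15) = 32.5 × 44.15/60.95 = 23.5 V.

V_out ≈ 23.5 V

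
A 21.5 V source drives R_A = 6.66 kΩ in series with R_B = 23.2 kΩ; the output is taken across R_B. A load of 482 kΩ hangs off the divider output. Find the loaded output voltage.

V_out ≈ 16.5 V

The load sits in parallel with R_B: R_B‖R_L = (23.2 × 482) / (23.2 + 482) = 22.13 kΩ.
V_out = 21.5 × 22.13 / (6.66 + 22.13) = 21.5 × 22.13/28.79 = 16.5 V.
(Unloaded it would have been 16.7 V.)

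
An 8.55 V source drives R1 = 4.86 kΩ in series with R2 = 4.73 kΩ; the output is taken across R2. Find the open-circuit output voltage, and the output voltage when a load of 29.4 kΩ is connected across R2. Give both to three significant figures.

Open-circuit: V = 8.55 × 4.73/(4.86 + 4.73) = 4.22 V.
With the load, R2 becomes R2‖R_L = 4.074 kΩ, so V = 8.55 × 4.074/8.934 = 3.90 V.

Unloaded: 4.22 V; loaded: 3.90 V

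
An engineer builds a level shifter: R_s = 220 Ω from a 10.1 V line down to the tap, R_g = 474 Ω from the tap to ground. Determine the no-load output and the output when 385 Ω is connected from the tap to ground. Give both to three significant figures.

Open-circuit: V = 10.1 × 474/(220 + 474) = 6.90 V.
With the load, R_g becomes R_g‖R_L = 212.4 Ω, so V = 10.1 × 212.4/432.4 = 4.96 V.

Unloaded: 6.90 V; loaded: 4.96 V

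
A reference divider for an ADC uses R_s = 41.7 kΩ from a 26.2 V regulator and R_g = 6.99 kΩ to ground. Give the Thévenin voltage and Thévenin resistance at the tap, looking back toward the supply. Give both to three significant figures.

V_th = 3.76 V, R_th = 5.99 kΩ

V_th is the open-circuit tap voltage: 26.2 × 6.99/(41.7 + 6.99) = 3.76 V.
With the supply zeroed, R_s and R_g appear in parallel from the tap: R_th = R_s‖R_g = (41.7 × 6.99)/48.69 = 5.99 kΩ.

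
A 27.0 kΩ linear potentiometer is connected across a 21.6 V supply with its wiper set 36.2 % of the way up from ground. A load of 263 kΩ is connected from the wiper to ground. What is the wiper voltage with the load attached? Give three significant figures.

V ≈ 7.64 V

The wiper splits the pot into (1−α)R = 17.23 kΩ above and αR = 9.774 kΩ below.
Lower section ‖ load = 9.424 kΩ.
V_wiper = 21.6 × 9.424/(17.23 + 9.424) = 7.64 V.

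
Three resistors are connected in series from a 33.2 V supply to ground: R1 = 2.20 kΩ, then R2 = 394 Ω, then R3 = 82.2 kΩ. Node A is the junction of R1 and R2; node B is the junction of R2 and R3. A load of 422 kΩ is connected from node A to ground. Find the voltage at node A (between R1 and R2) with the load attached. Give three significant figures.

V ≈ 32.2 V

Below node A the series string R2+R3 = 82590 Ω sits in parallel with the 422000 Ω load: 69070 Ω.
V_A = 33.2 × 69070/(2200 + 69070) = 32.2 V.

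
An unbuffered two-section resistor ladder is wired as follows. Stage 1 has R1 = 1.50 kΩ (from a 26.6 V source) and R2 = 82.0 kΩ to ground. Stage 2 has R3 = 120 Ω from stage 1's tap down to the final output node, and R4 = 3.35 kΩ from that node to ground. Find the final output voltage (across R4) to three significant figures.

Stage 2 presents R3+R4 = 3470 Ω as a load on stage 1's tap.
Stage 1's lower leg becomes R2‖(R3+R4) = 3329 Ω, so V_mid = 26.6 × 3329/4829 = 18.34 V.
Stage 2 is itself unloaded: V_out = V_mid × R4/(R3+R4) = 18.34 × 3350/3470 = 17.7 V.

V_out ≈ 17.7 V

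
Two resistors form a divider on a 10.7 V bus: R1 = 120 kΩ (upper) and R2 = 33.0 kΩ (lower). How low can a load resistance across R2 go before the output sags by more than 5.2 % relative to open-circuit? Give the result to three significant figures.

R_L(min) ≈ 472 kΩ

Output resistance R_th = R1‖R2 = (120 × 33.0)/153.0 = 25.88 kΩ.
The fractional drop is R_th/(R_th + R_L); requiring this ≤ 0.0520 gives R_L ≥ R_th(1/0.0520 − 1) = 25.88 × 18.23 = 472 kΩ.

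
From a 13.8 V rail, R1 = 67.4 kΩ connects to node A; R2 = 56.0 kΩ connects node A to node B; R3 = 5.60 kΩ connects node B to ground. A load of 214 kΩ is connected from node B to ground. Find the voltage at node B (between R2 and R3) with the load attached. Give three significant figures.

V ≈ 0.584 V

At node B, R3 is in parallel with the load: R3‖R_L = 5.457 kΩ.
Below node A the resistance is R2 + (R3‖R_L) = 61.46 kΩ, so V_A = 13.8 × 61.46/128.9 = 6.582 V.
Then V_B = V_A × (R3‖R_L)/(R2 + R3‖R_L) = 6.582 × 5.457/61.46 = 0.584 V.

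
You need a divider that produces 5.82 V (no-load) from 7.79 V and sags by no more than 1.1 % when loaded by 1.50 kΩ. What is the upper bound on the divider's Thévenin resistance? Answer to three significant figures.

Loading drop = R_th/(R_th + R_L) ≤ 0.0110, so R_th ≤ R_L · ε/(1−ε) = 1.50 kΩ × 0.0110/0.9890 = 16.7 Ω.
(Any R1, R2 with R2/(R1+R2) = 0.747 and R1‖R2 ≤ 16.7 Ω will meet the spec.)

R_th ≤ 16.7 Ω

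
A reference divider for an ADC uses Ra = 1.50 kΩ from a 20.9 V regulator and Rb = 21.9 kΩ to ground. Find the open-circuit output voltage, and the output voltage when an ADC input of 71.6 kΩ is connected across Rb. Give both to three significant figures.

Open-circuit: V = 20.9 × 21.9/(1.50 + 21.9) = 19.6 V.
With the load, Rb becomes Rb‖R_L = 16.77 kΩ, so V = 20.9 × 16.77/18.27 = 19.2 V.

Unloaded: 19.6 V; loaded: 19.2 V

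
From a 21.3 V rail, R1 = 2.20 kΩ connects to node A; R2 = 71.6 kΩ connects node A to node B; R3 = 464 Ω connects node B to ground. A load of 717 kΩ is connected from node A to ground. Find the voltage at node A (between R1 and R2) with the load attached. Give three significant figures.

V ≈ 20.6 V

Below node A the series string R2+R3 = 72060 Ω sits in parallel with the 717000 Ω load: 65480 Ω.
V_A = 21.3 × 65480/(2200 + 65480) = 20.6 V.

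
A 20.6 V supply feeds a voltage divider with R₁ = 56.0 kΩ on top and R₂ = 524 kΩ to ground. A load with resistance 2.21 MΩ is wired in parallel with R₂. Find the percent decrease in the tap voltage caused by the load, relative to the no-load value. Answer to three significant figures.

The divider's output (Thévenin) resistance is R₁‖R₂ = 50.59 kΩ.
Fractional drop under load = R_th/(R_th + R_L) = 50.59 / (50.59 + 2210) = 0.02238.
So the output falls by 2.24 %.

2.24 %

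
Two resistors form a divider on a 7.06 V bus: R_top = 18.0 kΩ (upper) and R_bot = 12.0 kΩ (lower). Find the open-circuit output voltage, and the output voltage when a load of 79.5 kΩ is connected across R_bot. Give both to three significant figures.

Open-circuit: V = 7.06 × 12.0/(18.0 + 12.0) = 2.82 V.
With the load, R_bot becomes R_bot‖R_L = 10.43 kΩ, so V = 7.06 × 10.43/28.43 = 2.59 V.

Unloaded: 2.82 V; loaded: 2.59 V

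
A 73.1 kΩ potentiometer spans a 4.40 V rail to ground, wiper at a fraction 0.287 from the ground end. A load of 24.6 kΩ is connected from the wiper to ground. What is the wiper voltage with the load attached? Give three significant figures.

V ≈ 0.785 V

The wiper splits the pot into (1−α)R = 52.12 kΩ above and αR = 20.98 kΩ below.
Lower section ‖ load = 11.32 kΩ.
V_wiper = 4.40 × 11.32/(52.12 + 11.32) = 0.785 V.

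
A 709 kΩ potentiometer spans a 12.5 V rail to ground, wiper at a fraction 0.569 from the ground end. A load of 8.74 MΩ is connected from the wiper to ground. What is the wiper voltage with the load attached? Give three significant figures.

The wiper splits the pot into (1−α)R = 305.6 kΩ above and αR = 403.4 kΩ below.
Lower section ‖ load = 385.6 kΩ.
V_wiper = 12.5 × 385.6/(305.6 + 385.6) = 6.97 V.

V ≈ 6.97 V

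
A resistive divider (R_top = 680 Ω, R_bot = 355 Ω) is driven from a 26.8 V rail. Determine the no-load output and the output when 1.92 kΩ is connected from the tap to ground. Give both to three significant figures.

Unloaded: 9.19 V; loaded: 8.20 V

Open-circuit: V = 26.8 × 355/(680 + 355) = 9.19 V.
With the load, R_bot becomes R_bot‖R_L = 299.6 Ω, so V = 26.8 × 299.6/979.6 = 8.20 V.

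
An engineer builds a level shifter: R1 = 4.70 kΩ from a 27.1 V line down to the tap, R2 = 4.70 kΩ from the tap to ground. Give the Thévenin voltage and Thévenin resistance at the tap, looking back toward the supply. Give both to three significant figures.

V_th = 13.6 V, R_th = 2.35 kΩ

V_th is the open-circuit tap voltage: 27.1 × 4.70/(4.70 + 4.70) = 13.6 V.
With the supply zeroed, R1 and R2 appear in parallel from the tap: R_th = R1‖R2 = (4.70 × 4.70)/9.400 = 2.35 kΩ.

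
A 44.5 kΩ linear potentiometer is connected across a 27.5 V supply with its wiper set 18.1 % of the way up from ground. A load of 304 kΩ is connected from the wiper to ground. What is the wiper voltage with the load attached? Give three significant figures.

The wiper splits the pot into (1−α)R = 36.45 kΩ above and αR = 8.055 kΩ below.
Lower section ‖ load = 7.847 kΩ.
V_wiper = 27.5 × 7.847/(36.45 + 7.847) = 4.87 V.

V ≈ 4.87 V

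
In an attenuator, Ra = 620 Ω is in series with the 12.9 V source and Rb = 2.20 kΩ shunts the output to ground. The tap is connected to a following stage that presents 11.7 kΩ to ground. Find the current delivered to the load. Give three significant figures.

I_L ≈ 0.826 mA

Rb‖R_L = 1852 Ω; V_out = 12.9 × 1852/2472 = 9.664 V.
I_L = V_out / R_L = 9.664 / 11.7 kΩ = 0.826 mA.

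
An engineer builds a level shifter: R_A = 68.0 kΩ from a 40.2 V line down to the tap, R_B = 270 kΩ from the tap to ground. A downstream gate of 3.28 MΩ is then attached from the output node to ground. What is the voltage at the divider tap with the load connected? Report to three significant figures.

V_out ≈ 31.6 V

The load sits in parallel with R_B: R_B‖R_L = (270 × 3280) / (270 + 3280) = 249.5 kΩ.
V_out = 40.2 × 249.5 / (68.0 + 249.5) = 40.2 × 249.5/317.5 = 31.6 V.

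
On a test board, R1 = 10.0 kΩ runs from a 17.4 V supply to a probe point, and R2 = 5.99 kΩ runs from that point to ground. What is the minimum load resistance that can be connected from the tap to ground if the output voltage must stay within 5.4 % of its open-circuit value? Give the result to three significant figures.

R_L(min) ≈ 65.6 kΩ

Output resistance R_th = R1‖R2 = (10.0 × 5.99)/15.99 = 3.746 kΩ.
The fractional drop is R_th/(R_th + R_L); requiring this ≤ 0.0540 gives R_L ≥ R_th(1/0.0540 − 1) = 3.746 × 17.52 = 65.6 kΩ.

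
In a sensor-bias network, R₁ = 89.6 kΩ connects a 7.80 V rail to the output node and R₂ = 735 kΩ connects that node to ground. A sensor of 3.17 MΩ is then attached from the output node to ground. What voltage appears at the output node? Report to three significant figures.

The load sits in parallel with R₂: R₂‖R_L = (735 × 3170) / (735 + 3170) = 596.7 kΩ.
V_out = 7.80 × 596.7 / (89.6 + 596.7) = 7.80 × 596.7/686.3 = 6.78 V.

V_out ≈ 6.78 V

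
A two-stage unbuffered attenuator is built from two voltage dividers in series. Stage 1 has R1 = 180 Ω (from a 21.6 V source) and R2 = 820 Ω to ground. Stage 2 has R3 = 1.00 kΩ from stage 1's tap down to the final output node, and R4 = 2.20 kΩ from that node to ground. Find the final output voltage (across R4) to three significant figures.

V_out ≈ 11.6 V

Stage 2 presents R3+R4 = 3200 Ω as a load on stage 1's tap.
Stage 1's lower leg becomes R2‖(R3+R4) = 652.7 Ω, so V_mid = 21.6 × 652.7/832.7 = 16.93 V.
Stage 2 is itself unloaded: V_out = V_mid × R4/(R3+R4) = 16.93 × 2200/3200 = 11.6 V.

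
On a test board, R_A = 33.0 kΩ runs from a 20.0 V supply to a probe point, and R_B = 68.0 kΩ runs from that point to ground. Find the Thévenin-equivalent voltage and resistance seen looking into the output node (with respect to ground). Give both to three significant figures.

V_th = 13.5 V, R_th = 22.2 kΩ

V_th is the open-circuit tap voltage: 20.0 × 68.0/(33.0 + 68.0) = 13.5 V.
With the supply zeroed, R_A and R_B appear in parallel from the tap: R_th = R_A‖R_B = (33.0 × 68.0)/101.0 = 22.2 kΩ.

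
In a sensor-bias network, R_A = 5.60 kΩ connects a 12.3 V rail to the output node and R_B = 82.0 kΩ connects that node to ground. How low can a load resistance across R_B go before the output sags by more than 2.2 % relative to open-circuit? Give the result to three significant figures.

Output resistance R_th = R_A‖R_B = (5.60 × 82.0)/87.60 = 5.242 kΩ.
The fractional drop is R_th/(R_th + R_L); requiring this ≤ 0.0220 gives R_L ≥ R_th(1/0.0220 − 1) = 5.242 × 44.45 = 233 kΩ.

R_L(min) ≈ 233 kΩ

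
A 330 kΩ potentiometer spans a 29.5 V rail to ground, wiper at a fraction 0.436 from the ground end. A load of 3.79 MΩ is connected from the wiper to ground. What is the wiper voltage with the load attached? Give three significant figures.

The wiper splits the pot into (1−α)R = 186.1 kΩ above and αR = 143.9 kΩ below.
Lower section ‖ load = 138.6 kΩ.
V_wiper = 29.5 × 138.6/(186.1 + 138.6) = 12.6 V.

V ≈ 12.6 V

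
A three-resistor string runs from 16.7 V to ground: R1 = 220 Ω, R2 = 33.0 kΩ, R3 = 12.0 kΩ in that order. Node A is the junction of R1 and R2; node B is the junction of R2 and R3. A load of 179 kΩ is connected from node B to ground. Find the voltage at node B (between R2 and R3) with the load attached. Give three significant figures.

At node B, R3 is in parallel with the load: R3‖R_L = 11250 Ω.
Below node A the resistance is R2 + (R3‖R_L) = 44250 Ω, so V_A = 16.7 × 44250/44470 = 16.62 V.
Then V_B = V_A × (R3‖R_L)/(R2 + R3‖R_L) = 16.62 × 11250/44250 = 4.22 V.

V ≈ 4.22 V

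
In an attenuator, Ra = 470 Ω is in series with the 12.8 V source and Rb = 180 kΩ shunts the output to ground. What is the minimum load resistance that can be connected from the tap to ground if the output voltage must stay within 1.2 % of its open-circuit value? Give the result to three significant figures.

R_L(min) ≈ 38.6 kΩ

Output resistance R_th = Ra‖Rb = (470 × 180000)/180500 = 468.8 Ω.
The fractional drop is R_th/(R_th + R_L); requiring this ≤ 0.0120 gives R_L ≥ R_th(1/0.0120 − 1) = 468.8 × 82.33 = 38.6 kΩ.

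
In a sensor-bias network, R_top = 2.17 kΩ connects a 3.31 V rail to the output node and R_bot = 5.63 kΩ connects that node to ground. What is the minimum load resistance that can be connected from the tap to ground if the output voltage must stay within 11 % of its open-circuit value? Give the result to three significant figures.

Output resistance R_th = R_top‖R_bot = (2.17 × 5.63)/7.800 = 1.566 kΩ.
The fractional drop is R_th/(R_th + R_L); requiring this ≤ 0.110 gives R_L ≥ R_th(1/0.110 − 1) = 1.566 × 8.091 = 12.7 kΩ.

R_L(min) ≈ 12.7 kΩ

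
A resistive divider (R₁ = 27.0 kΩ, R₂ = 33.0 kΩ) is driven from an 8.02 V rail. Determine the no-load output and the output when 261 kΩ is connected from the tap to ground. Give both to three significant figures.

Open-circuit: V = 8.02 × 33.0/(27.0 + 33.0) = 4.41 V.
With the load, R₂ becomes R₂‖R_L = 29.30 kΩ, so V = 8.02 × 29.30/56.30 = 4.17 V.

Unloaded: 4.41 V; loaded: 4.17 V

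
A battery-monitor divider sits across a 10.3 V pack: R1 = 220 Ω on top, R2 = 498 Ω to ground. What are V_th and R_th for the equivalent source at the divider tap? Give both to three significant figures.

V_th is the open-circuit tap voltage: 10.3 × 498/(220 + 498) = 7.14 V.
With the supply zeroed, R1 and R2 appear in parallel from the tap: R_th = R1‖R2 = (220 × 498)/718.0 = 153 Ω.

V_th = 7.14 V, R_th = 153 Ω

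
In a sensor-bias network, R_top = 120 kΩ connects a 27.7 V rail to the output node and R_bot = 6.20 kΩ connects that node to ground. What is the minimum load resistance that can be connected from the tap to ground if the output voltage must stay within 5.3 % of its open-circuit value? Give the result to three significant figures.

Output resistance R_th = R_top‖R_bot = (120 × 6.20)/126.2 = 5.895 kΩ.
The fractional drop is R_th/(R_th + R_L); requiring this ≤ 0.0530 gives R_L ≥ R_th(1/0.0530 − 1) = 5.895 × 17.87 = 105 kΩ.

R_L(min) ≈ 105 kΩ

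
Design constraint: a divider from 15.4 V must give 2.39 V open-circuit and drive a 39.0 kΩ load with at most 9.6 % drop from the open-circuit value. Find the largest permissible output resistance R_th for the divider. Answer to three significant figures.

R_th ≤ 4.14 kΩ

Loading drop = R_th/(R_th + R_L) ≤ 0.0960, so R_th ≤ R_L · ε/(1−ε) = 39.0 kΩ × 0.0960/0.9040 = 4.14 kΩ.
(Any R1, R2 with R2/(R1+R2) = 0.155 and R1‖R2 ≤ 4.14 kΩ will meet the spec.)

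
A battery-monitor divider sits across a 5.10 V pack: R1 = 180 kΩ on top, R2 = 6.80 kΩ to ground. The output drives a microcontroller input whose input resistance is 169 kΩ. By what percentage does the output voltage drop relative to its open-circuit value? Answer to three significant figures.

The divider's output (Thévenin) resistance is R1‖R2 = 6.552 kΩ.
Fractional drop under load = R_th/(R_th + R_L) = 6.552 / (6.552 + 169) = 0.03732.
So the output falls by 3.73 %.

3.73 %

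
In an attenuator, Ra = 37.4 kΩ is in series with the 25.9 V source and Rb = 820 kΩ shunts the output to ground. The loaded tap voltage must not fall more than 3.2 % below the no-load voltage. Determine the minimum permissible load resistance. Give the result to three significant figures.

Output resistance R_th = Ra‖Rb = (37.4 × 820)/857.4 = 35.77 kΩ.
The fractional drop is R_th/(R_th + R_L); requiring this ≤ 0.0320 gives R_L ≥ R_th(1/0.0320 − 1) = 35.77 × 30.25 = 1.08 MΩ.

R_L(min) ≈ 1.08 MΩ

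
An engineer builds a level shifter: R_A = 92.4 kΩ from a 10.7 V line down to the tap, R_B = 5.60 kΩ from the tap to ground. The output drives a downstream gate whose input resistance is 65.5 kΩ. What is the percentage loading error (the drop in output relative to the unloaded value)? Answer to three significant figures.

7.46 %

The divider's output (Thévenin) resistance is R_A‖R_B = 5.280 kΩ.
Fractional drop under load = R_th/(R_th + R_L) = 5.280 / (5.280 + 65.5) = 0.07460.
So the output falls by 7.46 %.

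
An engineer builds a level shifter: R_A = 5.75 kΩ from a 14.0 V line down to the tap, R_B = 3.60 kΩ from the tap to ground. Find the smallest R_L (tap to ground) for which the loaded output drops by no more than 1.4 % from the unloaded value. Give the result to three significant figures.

R_L(min) ≈ 156 kΩ

Output resistance R_th = R_A‖R_B = (5.75 × 3.60)/9.350 = 2.214 kΩ.
The fractional drop is R_th/(R_th + R_L); requiring this ≤ 0.0140 gives R_L ≥ R_th(1/0.0140 − 1) = 2.214 × 70.43 = 156 kΩ.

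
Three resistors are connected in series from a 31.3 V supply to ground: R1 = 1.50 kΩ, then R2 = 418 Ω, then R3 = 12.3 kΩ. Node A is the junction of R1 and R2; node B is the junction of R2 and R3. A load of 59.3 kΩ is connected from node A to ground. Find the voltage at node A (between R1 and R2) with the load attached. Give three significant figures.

V ≈ 27.4 V

Below node A the series string R2+R3 = 12720 Ω sits in parallel with the 59300 Ω load: 10470 Ω.
V_A = 31.3 × 10470/(1500 + 10470) = 27.4 V.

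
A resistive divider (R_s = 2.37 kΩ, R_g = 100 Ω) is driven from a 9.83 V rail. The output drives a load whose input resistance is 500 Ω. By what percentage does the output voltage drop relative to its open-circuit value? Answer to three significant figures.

16.1 %

The divider's output (Thévenin) resistance is R_s‖R_g = 95.95 Ω.
Fractional drop under load = R_th/(R_th + R_L) = 95.95 / (95.95 + 500) = 0.1610.
So the output falls by 16.1 %.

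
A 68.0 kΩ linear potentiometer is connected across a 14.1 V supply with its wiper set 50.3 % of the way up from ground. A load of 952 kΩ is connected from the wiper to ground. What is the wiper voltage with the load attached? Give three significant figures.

The wiper splits the pot into (1−α)R = 33.80 kΩ above and αR = 34.20 kΩ below.
Lower section ‖ load = 33.02 kΩ.
V_wiper = 14.1 × 33.02/(33.80 + 33.02) = 6.97 V.

V ≈ 6.97 V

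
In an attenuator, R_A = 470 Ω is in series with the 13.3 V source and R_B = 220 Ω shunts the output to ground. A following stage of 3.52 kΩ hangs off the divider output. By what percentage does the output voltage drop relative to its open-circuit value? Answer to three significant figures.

The divider's output (Thévenin) resistance is R_A‖R_B = 149.9 Ω.
Fractional drop under load = R_th/(R_th + R_L) = 149.9 / (149.9 + 3520) = 0.04083.
So the output falls by 4.08 %.

4.08 %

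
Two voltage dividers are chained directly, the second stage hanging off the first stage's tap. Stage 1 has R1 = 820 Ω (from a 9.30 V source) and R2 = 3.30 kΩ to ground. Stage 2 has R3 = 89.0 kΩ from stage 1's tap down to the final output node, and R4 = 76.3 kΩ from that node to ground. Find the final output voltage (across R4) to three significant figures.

Stage 2 presents R3+R4 = 165300 Ω as a load on stage 1's tap.
Stage 1's lower leg becomes R2‖(R3+R4) = 3235 Ω, so V_mid = 9.30 × 3235/4055 = 7.420 V.
Stage 2 is itself unloaded: V_out = V_mid × R4/(R3+R4) = 7.420 × 76300/165300 = 3.42 V.

V_out ≈ 3.42 V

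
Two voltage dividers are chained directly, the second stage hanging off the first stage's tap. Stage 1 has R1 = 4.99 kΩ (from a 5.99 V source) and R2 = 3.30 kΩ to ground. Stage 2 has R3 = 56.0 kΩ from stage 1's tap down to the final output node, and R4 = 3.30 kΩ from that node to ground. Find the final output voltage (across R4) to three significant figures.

Stage 2 presents R3+R4 = 59.30 kΩ as a load on stage 1's tap.
Stage 1's lower leg becomes R2‖(R3+R4) = 3.126 kΩ, so V_mid = 5.99 × 3.126/8.116 = 2.307 V.
Stage 2 is itself unloaded: V_out = V_mid × R4/(R3+R4) = 2.307 × 3.30/59.30 = 0.128 V.

V_out ≈ 0.128 V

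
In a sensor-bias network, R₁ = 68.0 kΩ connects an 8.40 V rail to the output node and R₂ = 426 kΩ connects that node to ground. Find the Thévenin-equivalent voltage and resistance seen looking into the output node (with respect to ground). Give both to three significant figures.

V_th = 7.24 V, R_th = 58.6 kΩ

V_th is the open-circuit tap voltage: 8.40 × 426/(68.0 + 426) = 7.24 V.
With the supply zeroed, R₁ and R₂ appear in parallel from the tap: R_th = R₁‖R₂ = (68.0 × 426)/494.0 = 58.6 kΩ.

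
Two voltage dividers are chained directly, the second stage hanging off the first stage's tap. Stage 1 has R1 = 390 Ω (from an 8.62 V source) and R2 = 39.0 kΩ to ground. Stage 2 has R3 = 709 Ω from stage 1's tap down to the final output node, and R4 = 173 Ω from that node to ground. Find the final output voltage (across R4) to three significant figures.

V_out ≈ 1.16 V

Stage 2 presents R3+R4 = 882.0 Ω as a load on stage 1's tap.
Stage 1's lower leg becomes R2‖(R3+R4) = 862.5 Ω, so V_mid = 8.62 × 862.5/1252 = 5.936 V.
Stage 2 is itself unloaded: V_out = V_mid × R4/(R3+R4) = 5.936 × 173/882.0 = 1.16 V.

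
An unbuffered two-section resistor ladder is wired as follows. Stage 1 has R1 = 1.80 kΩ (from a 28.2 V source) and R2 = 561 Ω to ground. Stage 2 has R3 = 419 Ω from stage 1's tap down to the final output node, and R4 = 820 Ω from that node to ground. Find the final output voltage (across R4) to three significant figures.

Stage 2 presents R3+R4 = 1239 Ω as a load on stage 1's tap.
Stage 1's lower leg becomes R2‖(R3+R4) = 386.2 Ω, so V_mid = 28.2 × 386.2/2186 = 4.981 V.
Stage 2 is itself unloaded: V_out = V_mid × R4/(R3+R4) = 4.981 × 820/1239 = 3.30 V.

V_out ≈ 3.30 V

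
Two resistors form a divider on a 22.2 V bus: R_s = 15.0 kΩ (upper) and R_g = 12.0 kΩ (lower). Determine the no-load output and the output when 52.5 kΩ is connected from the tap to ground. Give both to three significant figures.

Open-circuit: V = 22.2 × 12.0/(15.0 + 12.0) = 9.87 V.
With the load, R_g becomes R_g‖R_L = 9.767 kΩ, so V = 22.2 × 9.767/24.77 = 8.75 V.

Unloaded: 9.87 V; loaded: 8.75 V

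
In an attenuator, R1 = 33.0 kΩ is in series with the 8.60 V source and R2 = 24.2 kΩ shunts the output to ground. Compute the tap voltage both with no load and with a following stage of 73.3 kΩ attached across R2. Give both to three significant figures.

Open-circuit: V = 8.60 × 24.2/(33.0 + 24.2) = 3.64 V.
With the load, R2 becomes R2‖R_L = 18.19 kΩ, so V = 8.60 × 18.19/51.19 = 3.06 V.

Unloaded: 3.64 V; loaded: 3.06 V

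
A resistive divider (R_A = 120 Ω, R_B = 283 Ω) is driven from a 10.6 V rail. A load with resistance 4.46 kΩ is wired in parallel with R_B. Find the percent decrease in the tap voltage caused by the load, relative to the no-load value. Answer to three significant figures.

The divider's output (Thévenin) resistance is R_A‖R_B = 84.27 Ω.
Fractional drop under load = R_th/(R_th + R_L) = 84.27 / (84.27 + 4460) = 0.01854.
So the output falls by 1.85 %.

1.85 %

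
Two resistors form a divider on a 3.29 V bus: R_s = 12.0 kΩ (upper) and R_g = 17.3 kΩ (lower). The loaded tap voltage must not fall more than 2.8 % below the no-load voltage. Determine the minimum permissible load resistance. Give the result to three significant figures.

R_L(min) ≈ 246 kΩ

Output resistance R_th = R_s‖R_g = (12.0 × 17.3)/29.30 = 7.085 kΩ.
The fractional drop is R_th/(R_th + R_L); requiring this ≤ 0.0280 gives R_L ≥ R_th(1/0.0280 − 1) = 7.085 × 34.71 = 246 kΩ.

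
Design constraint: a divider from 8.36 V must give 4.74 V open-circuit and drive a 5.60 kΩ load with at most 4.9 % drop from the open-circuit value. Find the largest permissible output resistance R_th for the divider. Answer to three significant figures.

R_th ≤ 289 Ω

Loading drop = R_th/(R_th + R_L) ≤ 0.0490, so R_th ≤ R_L · ε/(1−ε) = 5.60 kΩ × 0.0490/0.9510 = 289 Ω.
(Any R1, R2 with R2/(R1+R2) = 0.567 and R1‖R2 ≤ 289 Ω will meet the spec.)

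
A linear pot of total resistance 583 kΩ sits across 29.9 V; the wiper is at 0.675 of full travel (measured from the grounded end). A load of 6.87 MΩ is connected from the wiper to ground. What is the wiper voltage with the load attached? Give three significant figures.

V ≈ 19.8 V

The wiper splits the pot into (1−α)R = 189.5 kΩ above and αR = 393.5 kΩ below.
Lower section ‖ load = 372.2 kΩ.
V_wiper = 29.9 × 372.2/(189.5 + 372.2) = 19.8 V.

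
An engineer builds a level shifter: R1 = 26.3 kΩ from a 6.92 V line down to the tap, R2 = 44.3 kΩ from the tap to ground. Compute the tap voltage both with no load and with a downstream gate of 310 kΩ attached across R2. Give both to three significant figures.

Open-circuit: V = 6.92 × 44.3/(26.3 + 44.3) = 4.34 V.
With the load, R2 becomes R2‖R_L = 38.76 kΩ, so V = 6.92 × 38.76/65.06 = 4.12 V.

Unloaded: 4.34 V; loaded: 4.12 V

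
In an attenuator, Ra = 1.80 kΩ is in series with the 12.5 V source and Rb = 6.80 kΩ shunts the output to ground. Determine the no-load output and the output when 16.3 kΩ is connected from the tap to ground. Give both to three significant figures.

Unloaded: 9.88 V; loaded: 9.09 V

Open-circuit: V = 12.5 × 6.80/(1.80 + 6.80) = 9.88 V.
With the load, Rb becomes Rb‖R_L = 4.798 kΩ, so V = 12.5 × 4.798/6.598 = 9.09 V.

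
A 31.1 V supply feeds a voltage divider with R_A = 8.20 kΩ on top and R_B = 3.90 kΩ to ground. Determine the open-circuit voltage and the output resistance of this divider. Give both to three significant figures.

V_th is the open-circuit tap voltage: 31.1 × 3.90/(8.20 + 3.90) = 10.0 V.
With the supply zeroed, R_A and R_B appear in parallel from the tap: R_th = R_A‖R_B = (8.20 × 3.90)/12.10 = 2.64 kΩ.

V_th = 10.0 V, R_th = 2.64 kΩ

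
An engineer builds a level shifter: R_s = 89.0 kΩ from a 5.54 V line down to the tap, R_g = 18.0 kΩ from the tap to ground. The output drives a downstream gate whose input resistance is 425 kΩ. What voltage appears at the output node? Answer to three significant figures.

V_out ≈ 0.900 V

The load sits in parallel with R_g: R_g‖R_L = (18.0 × 425) / (18.0 + 425) = 17.27 kΩ.
V_out = 5.54 × 17.27 / (89.0 + 17.27) = 5.54 × 17.27/106.3 = 0.900 V.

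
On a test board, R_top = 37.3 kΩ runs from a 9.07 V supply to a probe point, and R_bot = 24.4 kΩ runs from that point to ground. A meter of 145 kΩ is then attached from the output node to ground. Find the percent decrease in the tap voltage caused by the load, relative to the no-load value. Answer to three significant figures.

Unloaded V = 9.07 × 24.4/61.70 = 3.5868 V.
Loaded: R_bot‖R_L = 20.89 kΩ, giving V = 9.07 × 20.89/58.19 = 3.2556 V.
Drop = (3.5868 − 3.2556) / 3.5868 = 9.23 %.

9.23 %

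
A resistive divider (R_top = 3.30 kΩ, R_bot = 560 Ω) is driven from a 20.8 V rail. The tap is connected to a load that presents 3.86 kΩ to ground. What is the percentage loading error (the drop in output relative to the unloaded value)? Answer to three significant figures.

11.0 %

The divider's output (Thévenin) resistance is R_top‖R_bot = 478.8 Ω.
Fractional drop under load = R_th/(R_th + R_L) = 478.8 / (478.8 + 3860) = 0.1103.
So the output falls by 11.0 %.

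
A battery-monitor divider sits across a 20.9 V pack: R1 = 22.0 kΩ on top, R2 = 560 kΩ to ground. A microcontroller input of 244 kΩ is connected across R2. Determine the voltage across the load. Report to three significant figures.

The load sits in parallel with R2: R2‖R_L = (560 × 244) / (560 + 244) = 170.0 kΩ.
V_out = 20.9 × 170.0 / (22.0 + 170.0) = 20.9 × 170.0/192.0 = 18.5 V.

V_out ≈ 18.5 V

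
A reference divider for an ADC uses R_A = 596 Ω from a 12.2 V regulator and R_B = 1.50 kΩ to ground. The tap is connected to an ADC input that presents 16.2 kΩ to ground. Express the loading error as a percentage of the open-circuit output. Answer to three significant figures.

2.57 %

The divider's output (Thévenin) resistance is R_A‖R_B = 426.5 Ω.
Fractional drop under load = R_th/(R_th + R_L) = 426.5 / (426.5 + 16200) = 0.02565.
So the output falls by 2.57 %.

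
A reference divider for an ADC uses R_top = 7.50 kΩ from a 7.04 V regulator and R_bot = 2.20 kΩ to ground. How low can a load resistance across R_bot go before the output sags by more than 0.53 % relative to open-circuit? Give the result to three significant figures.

R_L(min) ≈ 319 kΩ

Output resistance R_th = R_top‖R_bot = (7.50 × 2.20)/9.700 = 1.701 kΩ.
The fractional drop is R_th/(R_th + R_L); requiring this ≤ 0.00530 gives R_L ≥ R_th(1/0.00530 − 1) = 1.701 × 187.7 = 319 kΩ.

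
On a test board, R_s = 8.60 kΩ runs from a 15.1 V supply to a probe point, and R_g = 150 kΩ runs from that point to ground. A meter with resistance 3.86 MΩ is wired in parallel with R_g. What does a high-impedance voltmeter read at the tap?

The load sits in parallel with R_g: R_g‖R_L = (150 × 3860) / (150 + 3860) = 144.4 kΩ.
V_out = 15.1 × 144.4 / (8.60 + 144.4) = 15.1 × 144.4/153.0 = 14.3 V.

V_out ≈ 14.3 V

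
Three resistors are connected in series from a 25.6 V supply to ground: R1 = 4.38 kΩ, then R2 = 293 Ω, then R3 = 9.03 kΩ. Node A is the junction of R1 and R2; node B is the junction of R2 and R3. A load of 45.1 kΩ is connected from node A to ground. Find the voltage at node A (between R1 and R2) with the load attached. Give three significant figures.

V ≈ 16.3 V

Below node A the series string R2+R3 = 9323 Ω sits in parallel with the 45100 Ω load: 7726 Ω.
V_A = 25.6 × 7726/(4380 + 7726) = 16.3 V.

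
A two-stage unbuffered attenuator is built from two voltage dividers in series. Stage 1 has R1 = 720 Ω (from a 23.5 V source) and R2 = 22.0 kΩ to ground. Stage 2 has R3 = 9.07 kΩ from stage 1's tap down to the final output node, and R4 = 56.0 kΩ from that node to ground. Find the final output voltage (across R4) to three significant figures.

V_out ≈ 19.4 V

Stage 2 presents R3+R4 = 65070 Ω as a load on stage 1's tap.
Stage 1's lower leg becomes R2‖(R3+R4) = 16440 Ω, so V_mid = 23.5 × 16440/17160 = 22.51 V.
Stage 2 is itself unloaded: V_out = V_mid × R4/(R3+R4) = 22.51 × 56000/65070 = 19.4 V.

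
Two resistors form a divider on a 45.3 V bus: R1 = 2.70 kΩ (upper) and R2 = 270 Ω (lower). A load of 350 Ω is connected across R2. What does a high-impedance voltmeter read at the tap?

The load sits in parallel with R2: R2‖R_L = (270 × 350) / (270 + 350) = 152.4 Ω.
V_out = 45.3 × 152.4 / (2700 + 152.4) = 45.3 × 152.4/2852 = 2.42 V.

V_out ≈ 2.42 V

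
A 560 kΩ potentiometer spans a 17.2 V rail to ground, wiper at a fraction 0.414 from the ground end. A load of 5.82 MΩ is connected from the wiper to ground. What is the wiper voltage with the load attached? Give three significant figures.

The wiper splits the pot into (1−α)R = 328.2 kΩ above and αR = 231.8 kΩ below.
Lower section ‖ load = 223.0 kΩ.
V_wiper = 17.2 × 223.0/(328.2 + 223.0) = 6.96 V.

V ≈ 6.96 V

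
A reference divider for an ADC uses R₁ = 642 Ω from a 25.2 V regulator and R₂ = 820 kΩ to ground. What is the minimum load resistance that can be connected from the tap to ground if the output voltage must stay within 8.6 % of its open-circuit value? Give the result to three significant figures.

Output resistance R_th = R₁‖R₂ = (642 × 820000)/820600 = 641.5 Ω.
The fractional drop is R_th/(R_th + R_L); requiring this ≤ 0.0860 gives R_L ≥ R_th(1/0.0860 − 1) = 641.5 × 10.63 = 6.82 kΩ.

R_L(min) ≈ 6.82 kΩ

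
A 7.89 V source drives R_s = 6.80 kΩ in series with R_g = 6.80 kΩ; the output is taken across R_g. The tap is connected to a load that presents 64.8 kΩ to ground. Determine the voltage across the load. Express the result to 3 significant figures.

The load sits in parallel with R_g: R_g‖R_L = (6.80 × 64.8) / (6.80 + 64.8) = 6.154 kΩ.
V_out = 7.89 × 6.154 / (6.80 + 6.154) = 7.89 × 6.154/12.95 = 3.75 V.
(Unloaded it would have been 3.94 V.)

V_out ≈ 3.75 V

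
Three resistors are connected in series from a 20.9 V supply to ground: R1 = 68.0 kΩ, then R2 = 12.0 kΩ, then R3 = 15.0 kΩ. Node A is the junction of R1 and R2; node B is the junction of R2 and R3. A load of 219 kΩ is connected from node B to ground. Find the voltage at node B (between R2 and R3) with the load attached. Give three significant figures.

V ≈ 3.12 V

At node B, R3 is in parallel with the load: R3‖R_L = 14.04 kΩ.
Below node A the resistance is R2 + (R3‖R_L) = 26.04 kΩ, so V_A = 20.9 × 26.04/94.04 = 5.787 V.
Then V_B = V_A × (R3‖R_L)/(R2 + R3‖R_L) = 5.787 × 14.04/26.04 = 3.12 V.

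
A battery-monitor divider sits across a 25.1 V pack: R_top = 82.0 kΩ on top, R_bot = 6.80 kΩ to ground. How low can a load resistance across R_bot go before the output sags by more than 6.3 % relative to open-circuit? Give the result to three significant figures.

Output resistance R_th = R_top‖R_bot = (82.0 × 6.80)/88.80 = 6.279 kΩ.
The fractional drop is R_th/(R_th + R_L); requiring this ≤ 0.0630 gives R_L ≥ R_th(1/0.0630 − 1) = 6.279 × 14.87 = 93.4 kΩ.

R_L(min) ≈ 93.4 kΩ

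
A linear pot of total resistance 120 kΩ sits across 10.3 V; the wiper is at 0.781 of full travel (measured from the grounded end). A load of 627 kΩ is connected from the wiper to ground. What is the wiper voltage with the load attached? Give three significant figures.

The wiper splits the pot into (1−α)R = 26.28 kΩ above and αR = 93.72 kΩ below.
Lower section ‖ load = 81.53 kΩ.
V_wiper = 10.3 × 81.53/(26.28 + 81.53) = 7.79 V.

V ≈ 7.79 V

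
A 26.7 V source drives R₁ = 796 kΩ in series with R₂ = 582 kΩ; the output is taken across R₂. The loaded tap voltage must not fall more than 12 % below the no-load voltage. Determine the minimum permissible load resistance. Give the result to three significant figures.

Output resistance R_th = R₁‖R₂ = (796 × 582)/1378 = 336.2 kΩ.
The fractional drop is R_th/(R_th + R_L); requiring this ≤ 0.120 gives R_L ≥ R_th(1/0.120 − 1) = 336.2 × 7.333 = 2.47 MΩ.

R_L(min) ≈ 2.47 MΩ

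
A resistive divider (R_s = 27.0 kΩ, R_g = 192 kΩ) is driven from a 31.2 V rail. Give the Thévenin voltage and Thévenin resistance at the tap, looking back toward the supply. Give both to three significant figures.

V_th is the open-circuit tap voltage: 31.2 × 192/(27.0 + 192) = 27.4 V.
With the supply zeroed, R_s and R_g appear in parallel from the tap: R_th = R_s‖R_g = (27.0 × 192)/219.0 = 23.7 kΩ.

V_th = 27.4 V, R_th = 23.7 kΩ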